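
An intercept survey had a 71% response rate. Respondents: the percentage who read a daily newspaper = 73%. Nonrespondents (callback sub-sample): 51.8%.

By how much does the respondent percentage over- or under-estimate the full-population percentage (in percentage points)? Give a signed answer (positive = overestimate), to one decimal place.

+6.1 percentage points

Nonresponse fraction = 1 − 0.71 = 0.29.
Bias = (nonresponse fraction) × (respondent percentage − nonrespondent percentage)
     = 0.29 × (73 − 51.8) = 0.29 × 21.2 = 6.148.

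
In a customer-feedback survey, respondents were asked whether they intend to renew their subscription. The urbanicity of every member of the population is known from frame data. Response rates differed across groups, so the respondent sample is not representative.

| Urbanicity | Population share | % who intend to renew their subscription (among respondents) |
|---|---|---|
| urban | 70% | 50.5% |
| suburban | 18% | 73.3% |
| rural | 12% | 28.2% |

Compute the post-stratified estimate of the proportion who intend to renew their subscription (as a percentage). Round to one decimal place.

Weight each group's respondent value by its population share:
  urban: 0.7 × 50.5 = 35.35
  suburban: 0.18 × 73.3 = 13.194
  rural: 0.12 × 28.2 = 3.384
Post-stratified estimate = 51.928 → 51.9%.

51.9%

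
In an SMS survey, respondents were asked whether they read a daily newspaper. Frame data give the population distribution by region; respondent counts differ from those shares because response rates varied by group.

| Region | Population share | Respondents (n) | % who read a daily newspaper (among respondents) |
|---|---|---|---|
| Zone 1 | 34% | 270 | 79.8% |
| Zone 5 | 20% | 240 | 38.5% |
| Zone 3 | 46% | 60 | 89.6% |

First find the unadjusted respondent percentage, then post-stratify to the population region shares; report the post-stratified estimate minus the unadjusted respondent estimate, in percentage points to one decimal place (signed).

Unadjusted (pooled respondent) estimate weights by respondent counts:
  (270/570)×79.8 + (240/570)×38.5 + (60/570)×89.6 = 63.4421%
Post-stratifying to population shares instead:
  0.34×79.8 + 0.2×38.5 + 0.46×89.6 = 76.048%
Difference = 76.048 − 63.4421 = 12.6059 pp.

+12.6 percentage points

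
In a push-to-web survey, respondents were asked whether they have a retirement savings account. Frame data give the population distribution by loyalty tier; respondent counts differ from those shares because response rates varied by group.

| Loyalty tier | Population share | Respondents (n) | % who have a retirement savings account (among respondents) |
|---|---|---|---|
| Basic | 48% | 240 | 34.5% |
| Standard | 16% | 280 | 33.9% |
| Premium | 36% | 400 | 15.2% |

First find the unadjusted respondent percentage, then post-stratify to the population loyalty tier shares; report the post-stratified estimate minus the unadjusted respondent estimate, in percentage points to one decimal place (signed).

+1.5 percentage points

Without adjustment, the pooled respondent share is:
  (240/920)×34.5 + (280/920)×33.9 + (400/920)×15.2 = 25.9261%
Post-stratifying to population shares instead:
  0.48×34.5 + 0.16×33.9 + 0.36×15.2 = 27.456%
Difference = 27.456 − 25.9261 = 1.5299 pp.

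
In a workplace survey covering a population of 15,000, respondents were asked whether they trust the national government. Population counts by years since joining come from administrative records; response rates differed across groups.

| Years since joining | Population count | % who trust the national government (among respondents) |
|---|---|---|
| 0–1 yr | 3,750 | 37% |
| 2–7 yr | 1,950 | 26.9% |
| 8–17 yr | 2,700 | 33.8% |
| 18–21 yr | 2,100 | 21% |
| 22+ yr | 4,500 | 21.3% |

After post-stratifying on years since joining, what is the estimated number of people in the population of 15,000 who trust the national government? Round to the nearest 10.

4,220

Each cell contributes its population count × the respondent rate:
  0–1 yr: 3,750 × 37% = 1387.5
  2–7 yr: 1,950 × 26.9% = 524.55
  8–17 yr: 2,700 × 33.8% = 912.6
  18–21 yr: 2,100 × 21% = 441
  22+ yr: 4,500 × 21.3% = 958.5
Estimated total = 4224.15 → 4,220.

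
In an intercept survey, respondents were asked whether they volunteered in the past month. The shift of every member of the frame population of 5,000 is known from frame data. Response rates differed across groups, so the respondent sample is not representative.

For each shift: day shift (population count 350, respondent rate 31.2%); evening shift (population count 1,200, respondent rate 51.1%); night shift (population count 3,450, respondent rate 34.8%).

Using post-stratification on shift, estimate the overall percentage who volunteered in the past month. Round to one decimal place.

38.5%

Post-stratification weights by population share, not respondent share:
  day shift: (350/5,000) × 31.2 = 2.184
  evening shift: (1,200/5,000) × 51.1 = 12.264
  night shift: (3,450/5,000) × 34.8 = 24.012
Post-stratified estimate = 38.46 → 38.5%.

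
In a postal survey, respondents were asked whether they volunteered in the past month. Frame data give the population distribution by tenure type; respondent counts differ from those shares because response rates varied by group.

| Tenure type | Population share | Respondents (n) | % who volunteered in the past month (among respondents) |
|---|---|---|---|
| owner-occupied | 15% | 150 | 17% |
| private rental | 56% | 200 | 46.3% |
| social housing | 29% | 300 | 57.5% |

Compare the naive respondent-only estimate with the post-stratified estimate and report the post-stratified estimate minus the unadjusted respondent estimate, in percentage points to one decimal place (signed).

+0.4 percentage points

Without adjustment, the pooled respondent share is:
  (150/650)×17 + (200/650)×46.3 + (300/650)×57.5 = 44.7077%
Post-stratifying to population shares instead:
  0.15×17 + 0.56×46.3 + 0.29×57.5 = 45.153%
Difference = 45.153 − 44.7077 = 0.4453 pp.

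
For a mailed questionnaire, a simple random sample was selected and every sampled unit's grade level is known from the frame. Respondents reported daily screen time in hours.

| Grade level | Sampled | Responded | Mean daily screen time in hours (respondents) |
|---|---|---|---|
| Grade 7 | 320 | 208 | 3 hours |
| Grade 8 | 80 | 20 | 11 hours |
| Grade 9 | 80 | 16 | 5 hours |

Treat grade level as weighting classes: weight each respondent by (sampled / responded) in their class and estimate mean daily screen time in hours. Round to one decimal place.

4.7

Class response rates: Grade 7 208/320 = 65%, Grade 8 20/80 = 25%, Grade 9 16/80 = 20%.
Inverse-response-rate weighting restores each class to its sampled count, so class totals weight by n_sampled:
  Grade 7: 320 × 3 = 960
  Grade 8: 80 × 11 = 880
  Grade 9: 80 × 5 = 400
Adjusted estimate = 2240 / 480 = 4.66667 → 4.7.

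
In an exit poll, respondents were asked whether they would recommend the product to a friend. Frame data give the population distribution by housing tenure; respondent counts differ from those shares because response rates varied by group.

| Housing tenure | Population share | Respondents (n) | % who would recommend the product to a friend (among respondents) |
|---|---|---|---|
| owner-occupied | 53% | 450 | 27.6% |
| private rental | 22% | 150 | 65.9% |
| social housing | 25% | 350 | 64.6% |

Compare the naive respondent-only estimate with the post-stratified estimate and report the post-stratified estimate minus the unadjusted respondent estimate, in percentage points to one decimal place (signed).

Unadjusted (pooled respondent) estimate weights by respondent counts:
  (450/950)×27.6 + (150/950)×65.9 + (350/950)×64.6 = 47.2789%
Post-stratifying to population shares instead:
  0.53×27.6 + 0.22×65.9 + 0.25×64.6 = 45.276%
Difference = 45.276 − 47.2789 = -2.0029 pp.

-2.0 percentage points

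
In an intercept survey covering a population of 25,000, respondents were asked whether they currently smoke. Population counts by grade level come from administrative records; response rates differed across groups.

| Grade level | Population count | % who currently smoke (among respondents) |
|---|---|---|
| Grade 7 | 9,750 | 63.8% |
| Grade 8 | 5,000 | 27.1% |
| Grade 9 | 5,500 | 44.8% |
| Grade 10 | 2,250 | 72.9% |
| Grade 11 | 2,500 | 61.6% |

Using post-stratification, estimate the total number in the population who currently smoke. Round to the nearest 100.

13,200

Apply each group's respondent rate to its population count:
  Grade 7: 9,750 × 63.8% = 6220.5
  Grade 8: 5,000 × 27.1% = 1355
  Grade 9: 5,500 × 44.8% = 2464
  Grade 10: 2,250 × 72.9% = 1640.25
  Grade 11: 2,500 × 61.6% = 1540
Estimated total = 13219.8 → 13,200.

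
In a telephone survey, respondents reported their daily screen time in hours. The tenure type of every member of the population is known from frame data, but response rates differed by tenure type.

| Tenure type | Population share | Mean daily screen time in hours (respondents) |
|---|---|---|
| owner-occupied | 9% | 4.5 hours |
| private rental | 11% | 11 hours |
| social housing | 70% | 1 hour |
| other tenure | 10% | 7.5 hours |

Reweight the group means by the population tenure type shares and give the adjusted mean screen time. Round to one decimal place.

3.1

Each cell contributes population-share × respondent value:
  owner-occupied: 0.09 × 4.5 = 0.405
  private rental: 0.11 × 11 = 1.21
  social housing: 0.7 × 1 = 0.7
  other tenure: 0.1 × 7.5 = 0.75
Post-stratified estimate = 3.065 → 3.1.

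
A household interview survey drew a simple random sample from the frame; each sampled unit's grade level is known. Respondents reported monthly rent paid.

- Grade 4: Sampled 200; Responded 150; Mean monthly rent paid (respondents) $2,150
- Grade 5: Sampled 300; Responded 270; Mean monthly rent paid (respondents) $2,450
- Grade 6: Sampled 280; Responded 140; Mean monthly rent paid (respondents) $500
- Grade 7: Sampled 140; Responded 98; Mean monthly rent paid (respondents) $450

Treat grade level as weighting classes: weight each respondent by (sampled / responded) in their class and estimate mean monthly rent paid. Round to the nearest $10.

Class response rates: Grade 4 150/200 = 75%, Grade 5 270/300 = 90%, Grade 6 140/280 = 50%, Grade 7 98/140 = 70%.
Each respondent's weight = sampled/responded in their class; summing within a class gives n_sampled, so:
  Grade 4: 200 × 2150 = 430,000
  Grade 5: 300 × 2450 = 735,000
  Grade 6: 280 × 500 = 140,000
  Grade 7: 140 × 450 = 63,000
Adjusted estimate = 1,368,000 / 920 = 1486.96 → $1,490.

$1,490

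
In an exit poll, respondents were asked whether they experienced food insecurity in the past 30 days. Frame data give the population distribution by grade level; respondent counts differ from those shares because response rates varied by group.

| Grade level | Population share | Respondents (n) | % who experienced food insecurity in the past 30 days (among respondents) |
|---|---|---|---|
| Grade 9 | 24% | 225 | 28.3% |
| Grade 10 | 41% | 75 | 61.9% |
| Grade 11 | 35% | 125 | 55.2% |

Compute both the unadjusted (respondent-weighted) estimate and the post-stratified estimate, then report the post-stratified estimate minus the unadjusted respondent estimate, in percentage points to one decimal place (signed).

Naive respondent-only estimate (weights = respondent counts):
  (225/425)×28.3 + (75/425)×61.9 + (125/425)×55.2 = 42.1412%
Reweighting by population grade level shares:
  0.24×28.3 + 0.41×61.9 + 0.35×55.2 = 51.491%
Difference = 51.491 − 42.1412 = 9.3498 pp.

+9.3 percentage points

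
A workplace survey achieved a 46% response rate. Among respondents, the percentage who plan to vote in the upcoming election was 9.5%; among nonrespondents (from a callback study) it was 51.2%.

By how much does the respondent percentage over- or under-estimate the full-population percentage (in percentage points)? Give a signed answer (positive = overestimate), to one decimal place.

-22.5 percentage points

Nonresponse fraction = 1 − 0.46 = 0.54.
Bias = (nonresponse fraction) × (respondent percentage − nonrespondent percentage)
     = 0.54 × (9.5 − 51.2) = 0.54 × -41.7 = -22.518.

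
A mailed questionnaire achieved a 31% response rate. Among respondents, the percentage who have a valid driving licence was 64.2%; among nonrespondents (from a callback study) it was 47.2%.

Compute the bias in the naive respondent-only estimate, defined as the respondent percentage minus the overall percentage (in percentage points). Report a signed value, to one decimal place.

+11.7 percentage points

Nonresponse fraction = 1 − 0.31 = 0.69.
Bias = (nonresponse fraction) × (respondent percentage − nonrespondent percentage)
     = 0.69 × (64.2 − 47.2) = 0.69 × 17 = 11.73.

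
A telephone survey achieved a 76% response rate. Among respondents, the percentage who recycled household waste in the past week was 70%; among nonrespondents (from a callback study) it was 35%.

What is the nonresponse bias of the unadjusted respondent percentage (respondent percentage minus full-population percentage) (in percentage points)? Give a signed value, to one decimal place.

+8.4 percentage points

Nonresponse fraction = 1 − 0.76 = 0.24.
Bias = (nonresponse fraction) × (respondent percentage − nonrespondent percentage)
     = 0.24 × (70 − 35) = 0.24 × 35 = 8.4.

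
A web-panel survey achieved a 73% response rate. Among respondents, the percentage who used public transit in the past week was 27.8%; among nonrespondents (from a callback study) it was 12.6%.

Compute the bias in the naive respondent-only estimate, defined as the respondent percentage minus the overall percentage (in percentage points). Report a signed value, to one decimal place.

+4.1 percentage points

Nonresponse fraction = 1 − 0.73 = 0.27.
Bias = (nonresponse fraction) × (respondent percentage − nonrespondent percentage)
     = 0.27 × (27.8 − 12.6) = 0.27 × 15.2 = 4.104.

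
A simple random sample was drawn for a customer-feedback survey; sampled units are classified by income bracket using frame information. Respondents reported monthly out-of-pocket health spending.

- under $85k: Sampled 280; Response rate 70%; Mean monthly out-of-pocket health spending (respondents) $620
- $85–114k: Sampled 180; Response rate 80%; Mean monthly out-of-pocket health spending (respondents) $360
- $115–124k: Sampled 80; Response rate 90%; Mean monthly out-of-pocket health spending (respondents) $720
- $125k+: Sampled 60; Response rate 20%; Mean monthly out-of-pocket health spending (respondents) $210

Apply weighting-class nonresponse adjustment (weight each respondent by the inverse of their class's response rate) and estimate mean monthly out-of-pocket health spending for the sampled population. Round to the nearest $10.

$510

Each respondent's weight = sampled/responded in their class; summing within a class gives n_sampled, so:
  under $85k: 280 × 620 = 173,600
  $85–114k: 180 × 360 = 64,800
  $115–124k: 80 × 720 = 57,600
  $125k+: 60 × 210 = 12,600
Adjusted estimate = 308,600 / 600 = 514.333 → $510.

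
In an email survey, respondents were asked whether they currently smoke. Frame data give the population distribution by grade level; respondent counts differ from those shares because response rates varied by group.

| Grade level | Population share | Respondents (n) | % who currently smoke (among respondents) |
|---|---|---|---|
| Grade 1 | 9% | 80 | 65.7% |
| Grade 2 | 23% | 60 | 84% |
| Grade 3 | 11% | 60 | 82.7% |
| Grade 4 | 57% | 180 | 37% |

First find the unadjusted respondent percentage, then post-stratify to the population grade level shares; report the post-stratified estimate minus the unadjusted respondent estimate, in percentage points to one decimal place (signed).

Unadjusted (pooled respondent) estimate weights by respondent counts:
  (80/380)×65.7 + (60/380)×84 + (60/380)×82.7 + (180/380)×37 = 57.6789%
Post-stratified estimate weights by population shares:
  0.09×65.7 + 0.23×84 + 0.11×82.7 + 0.57×37 = 55.42%
Difference = 55.42 − 57.6789 = -2.2589 pp.

-2.3 percentage points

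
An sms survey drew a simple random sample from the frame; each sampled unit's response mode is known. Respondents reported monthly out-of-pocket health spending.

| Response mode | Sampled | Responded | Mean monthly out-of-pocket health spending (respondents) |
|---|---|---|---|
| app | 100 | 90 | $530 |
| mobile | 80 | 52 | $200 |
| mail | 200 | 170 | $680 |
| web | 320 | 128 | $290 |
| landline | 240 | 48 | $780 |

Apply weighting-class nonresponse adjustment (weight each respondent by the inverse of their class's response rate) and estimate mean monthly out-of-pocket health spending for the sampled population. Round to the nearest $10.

$520

Response rates by class: app 90/100 = 90%, mobile 52/80 = 65%, mail 170/200 = 85%, web 128/320 = 40%, landline 48/240 = 20%.
Each respondent's weight = sampled/responded in their class; summing within a class gives n_sampled, so:
  app: 100 × 530 = 53,000
  mobile: 80 × 200 = 16,000
  mail: 200 × 680 = 136,000
  web: 320 × 290 = 92,800
  landline: 240 × 780 = 187,200
Adjusted estimate = 485,000 / 940 = 515.957 → $520.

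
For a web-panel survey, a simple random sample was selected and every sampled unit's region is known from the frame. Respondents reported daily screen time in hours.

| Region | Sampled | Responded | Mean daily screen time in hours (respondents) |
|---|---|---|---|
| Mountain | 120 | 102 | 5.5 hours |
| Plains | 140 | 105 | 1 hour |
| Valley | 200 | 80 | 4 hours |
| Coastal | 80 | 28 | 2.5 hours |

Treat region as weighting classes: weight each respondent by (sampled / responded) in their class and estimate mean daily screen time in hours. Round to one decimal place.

Class response rates: Mountain 102/120 = 85%, Plains 105/140 = 75%, Valley 80/200 = 40%, Coastal 28/80 = 35%.
Weighting each respondent by the inverse class response rate inflates each class back to its sampled size, so the class weight is n_sampled:
  Mountain: 120 × 5.5 = 660
  Plains: 140 × 1 = 140
  Valley: 200 × 4 = 800
  Coastal: 80 × 2.5 = 200
Adjusted estimate = 1800 / 540 = 3.33333 → 3.3.

3.3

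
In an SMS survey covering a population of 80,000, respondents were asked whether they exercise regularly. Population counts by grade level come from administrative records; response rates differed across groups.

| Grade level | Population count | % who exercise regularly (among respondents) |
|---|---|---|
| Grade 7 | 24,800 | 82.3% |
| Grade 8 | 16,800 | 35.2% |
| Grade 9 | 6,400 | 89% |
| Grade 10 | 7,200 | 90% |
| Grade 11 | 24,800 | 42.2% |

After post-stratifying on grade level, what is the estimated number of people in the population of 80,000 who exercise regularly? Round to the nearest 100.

49,000

Estimated count per cell = population count × respondent percentage:
  Grade 7: 24,800 × 82.3% = 20410.4
  Grade 8: 16,800 × 35.2% = 5913.6
  Grade 9: 6,400 × 89% = 5696
  Grade 10: 7,200 × 90% = 6480
  Grade 11: 24,800 × 42.2% = 10465.6
Estimated total = 48965.6 → 49,000.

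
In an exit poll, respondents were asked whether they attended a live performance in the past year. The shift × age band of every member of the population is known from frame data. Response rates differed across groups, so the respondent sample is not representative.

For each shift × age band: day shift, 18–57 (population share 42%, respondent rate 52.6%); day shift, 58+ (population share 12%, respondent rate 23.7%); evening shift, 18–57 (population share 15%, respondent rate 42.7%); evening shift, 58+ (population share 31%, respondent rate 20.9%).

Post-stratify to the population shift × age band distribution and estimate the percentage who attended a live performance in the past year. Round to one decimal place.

Post-stratification weights by population share, not respondent share:
  day shift, 18–57: 0.42 × 52.6 = 22.092
  day shift, 58+: 0.12 × 23.7 = 2.844
  evening shift, 18–57: 0.15 × 42.7 = 6.405
  evening shift, 58+: 0.31 × 20.9 = 6.479
Post-stratified estimate = 37.82 → 37.8%.

37.8%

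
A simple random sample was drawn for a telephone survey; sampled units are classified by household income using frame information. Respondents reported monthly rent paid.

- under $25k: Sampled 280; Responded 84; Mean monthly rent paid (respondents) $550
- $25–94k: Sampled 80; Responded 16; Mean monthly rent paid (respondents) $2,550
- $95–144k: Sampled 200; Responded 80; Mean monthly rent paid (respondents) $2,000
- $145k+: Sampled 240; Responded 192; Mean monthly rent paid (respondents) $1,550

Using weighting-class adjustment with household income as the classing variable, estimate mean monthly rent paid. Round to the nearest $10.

Class response rates: under $25k 84/280 = 30%, $25–94k 16/80 = 20%, $95–144k 80/200 = 40%, $145k+ 192/240 = 80%.
With weight = n_sampled/n_responded per class, the weighted class total is n_sampled:
  under $25k: 280 × 550 = 154,000
  $25–94k: 80 × 2550 = 204,000
  $95–144k: 200 × 2000 = 400,000
  $145k+: 240 × 1550 = 372,000
Adjusted estimate = 1,130,000 / 800 = 1412.5 → $1,410.

$1,410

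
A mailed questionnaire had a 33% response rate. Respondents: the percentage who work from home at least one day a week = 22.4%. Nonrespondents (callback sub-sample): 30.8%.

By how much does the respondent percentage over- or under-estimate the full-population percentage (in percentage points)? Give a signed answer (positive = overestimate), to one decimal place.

-5.6 percentage points

Nonresponse fraction = 1 − 0.33 = 0.67.
Bias = (nonresponse fraction) × (respondent percentage − nonrespondent percentage)
     = 0.67 × (22.4 − 30.8) = 0.67 × -8.4 = -5.628.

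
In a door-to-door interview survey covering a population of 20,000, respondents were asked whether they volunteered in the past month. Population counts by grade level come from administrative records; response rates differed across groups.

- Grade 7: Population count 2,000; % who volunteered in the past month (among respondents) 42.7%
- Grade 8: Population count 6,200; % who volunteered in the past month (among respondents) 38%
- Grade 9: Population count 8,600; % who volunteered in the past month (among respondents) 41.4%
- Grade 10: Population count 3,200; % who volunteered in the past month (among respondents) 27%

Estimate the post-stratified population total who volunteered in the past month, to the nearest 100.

Each cell contributes its population count × the respondent rate:
  Grade 7: 2,000 × 42.7% = 854
  Grade 8: 6,200 × 38% = 2356
  Grade 9: 8,600 × 41.4% = 3560.4
  Grade 10: 3,200 × 27% = 864
Estimated total = 7634.4 → 7,600.

7,600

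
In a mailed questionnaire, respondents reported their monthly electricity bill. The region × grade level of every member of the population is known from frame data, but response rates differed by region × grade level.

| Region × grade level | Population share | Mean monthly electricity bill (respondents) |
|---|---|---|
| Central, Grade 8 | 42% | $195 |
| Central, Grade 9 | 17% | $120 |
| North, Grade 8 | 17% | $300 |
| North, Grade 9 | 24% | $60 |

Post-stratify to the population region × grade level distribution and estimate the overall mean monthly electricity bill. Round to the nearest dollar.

Weight each group's respondent value by its population share:
  Central, Grade 8: 0.42 × 195 = 81.9
  Central, Grade 9: 0.17 × 120 = 20.4
  North, Grade 8: 0.17 × 300 = 51
  North, Grade 9: 0.24 × 60 = 14.4
Post-stratified estimate = 167.7 → $168.

$168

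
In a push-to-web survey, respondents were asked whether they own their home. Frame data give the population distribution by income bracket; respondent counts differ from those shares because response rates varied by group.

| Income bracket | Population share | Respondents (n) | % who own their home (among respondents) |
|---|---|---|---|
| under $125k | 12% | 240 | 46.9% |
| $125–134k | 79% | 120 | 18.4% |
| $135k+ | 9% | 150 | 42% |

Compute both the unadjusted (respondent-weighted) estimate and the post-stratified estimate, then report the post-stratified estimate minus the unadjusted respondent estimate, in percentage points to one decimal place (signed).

Unadjusted (pooled respondent) estimate weights by respondent counts:
  (240/510)×46.9 + (120/510)×18.4 + (150/510)×42 = 38.7529%
Post-stratified estimate weights by population shares:
  0.12×46.9 + 0.79×18.4 + 0.09×42 = 23.944%
Difference = 23.944 − 38.7529 = -14.8089 pp.

-14.8 percentage points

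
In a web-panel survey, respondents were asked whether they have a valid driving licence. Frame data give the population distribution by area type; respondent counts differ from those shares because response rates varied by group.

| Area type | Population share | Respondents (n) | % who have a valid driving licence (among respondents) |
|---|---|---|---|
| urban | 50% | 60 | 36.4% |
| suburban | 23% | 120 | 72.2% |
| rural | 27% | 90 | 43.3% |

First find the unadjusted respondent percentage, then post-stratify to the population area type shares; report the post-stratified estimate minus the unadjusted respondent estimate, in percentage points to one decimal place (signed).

-8.1 percentage points

Without adjustment, the pooled respondent share is:
  (60/270)×36.4 + (120/270)×72.2 + (90/270)×43.3 = 54.6111%
Post-stratified estimate weights by population shares:
  0.5×36.4 + 0.23×72.2 + 0.27×43.3 = 46.497%
Difference = 46.497 − 54.6111 = -8.1141 pp.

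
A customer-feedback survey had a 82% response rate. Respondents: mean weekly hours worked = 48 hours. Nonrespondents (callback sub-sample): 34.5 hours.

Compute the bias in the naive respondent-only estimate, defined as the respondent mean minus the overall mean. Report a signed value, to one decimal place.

Nonresponse fraction = 1 − 0.82 = 0.18.
Bias = (nonresponse fraction) × (respondent mean − nonrespondent mean)
     = 0.18 × (48 − 34.5) = 0.18 × 13.5 = 2.43.

+2.4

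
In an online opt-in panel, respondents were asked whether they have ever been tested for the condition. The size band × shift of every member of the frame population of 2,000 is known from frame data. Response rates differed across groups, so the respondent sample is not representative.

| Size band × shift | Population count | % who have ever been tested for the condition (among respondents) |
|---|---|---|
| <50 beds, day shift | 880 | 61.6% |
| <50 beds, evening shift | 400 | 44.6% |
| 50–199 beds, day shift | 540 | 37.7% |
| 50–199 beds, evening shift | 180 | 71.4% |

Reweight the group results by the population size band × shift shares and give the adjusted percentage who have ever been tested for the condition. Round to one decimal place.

52.6%

Each cell contributes population-share × respondent value:
  <50 beds, day shift: (880/2,000) × 61.6 = 27.104
  <50 beds, evening shift: (400/2,000) × 44.6 = 8.92
  50–199 beds, day shift: (540/2,000) × 37.7 = 10.179
  50–199 beds, evening shift: (180/2,000) × 71.4 = 6.426
Post-stratified estimate = 52.629 → 52.6%.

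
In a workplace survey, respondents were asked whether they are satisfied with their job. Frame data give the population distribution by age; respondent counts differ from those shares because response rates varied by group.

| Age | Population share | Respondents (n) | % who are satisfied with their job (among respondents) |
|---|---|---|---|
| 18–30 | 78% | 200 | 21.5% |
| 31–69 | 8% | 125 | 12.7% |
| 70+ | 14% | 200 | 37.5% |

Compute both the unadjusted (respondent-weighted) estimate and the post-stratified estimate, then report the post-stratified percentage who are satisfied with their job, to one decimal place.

Naive respondent-only estimate (weights = respondent counts):
  (200/525)×21.5 + (125/525)×12.7 + (200/525)×37.5 = 25.5%
Post-stratified estimate weights by population shares:
  0.78×21.5 + 0.08×12.7 + 0.14×37.5 = 23.036%

23.0%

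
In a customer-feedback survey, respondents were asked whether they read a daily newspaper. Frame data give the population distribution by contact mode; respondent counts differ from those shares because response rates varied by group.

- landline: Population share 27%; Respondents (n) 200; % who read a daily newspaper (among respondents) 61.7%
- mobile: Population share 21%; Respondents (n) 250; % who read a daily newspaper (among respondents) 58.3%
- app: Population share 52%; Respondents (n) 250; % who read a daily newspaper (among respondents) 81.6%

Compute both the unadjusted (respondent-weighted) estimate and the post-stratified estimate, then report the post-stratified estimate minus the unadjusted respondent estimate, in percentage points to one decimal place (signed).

Unadjusted (pooled respondent) estimate weights by respondent counts:
  (200/700)×61.7 + (250/700)×58.3 + (250/700)×81.6 = 67.5929%
Reweighting by population contact mode shares:
  0.27×61.7 + 0.21×58.3 + 0.52×81.6 = 71.334%
Difference = 71.334 − 67.5929 = 3.7411 pp.

+3.7 percentage points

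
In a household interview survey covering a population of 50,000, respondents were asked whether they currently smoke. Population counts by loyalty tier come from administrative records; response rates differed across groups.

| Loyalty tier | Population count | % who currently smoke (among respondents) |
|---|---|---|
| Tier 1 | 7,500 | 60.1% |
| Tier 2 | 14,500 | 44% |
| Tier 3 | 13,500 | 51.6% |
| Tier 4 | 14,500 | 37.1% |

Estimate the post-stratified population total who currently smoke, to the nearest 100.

Apply each group's respondent rate to its population count:
  Tier 1: 7,500 × 60.1% = 4507.5
  Tier 2: 14,500 × 44% = 6380
  Tier 3: 13,500 × 51.6% = 6966
  Tier 4: 14,500 × 37.1% = 5379.5
Estimated total = 23,233 → 23,200.

23,200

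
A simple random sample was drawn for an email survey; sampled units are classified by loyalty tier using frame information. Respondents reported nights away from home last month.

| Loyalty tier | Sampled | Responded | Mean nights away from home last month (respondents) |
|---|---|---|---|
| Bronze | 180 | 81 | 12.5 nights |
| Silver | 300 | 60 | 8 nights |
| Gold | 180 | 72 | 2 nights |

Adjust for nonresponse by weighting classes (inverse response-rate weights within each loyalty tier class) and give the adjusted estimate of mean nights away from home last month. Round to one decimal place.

7.6

Response rates by class: Bronze 81/180 = 45%, Silver 60/300 = 20%, Gold 72/180 = 40%.
Inverse-response-rate weighting restores each class to its sampled count, so class totals weight by n_sampled:
  Bronze: 180 × 12.5 = 2250
  Silver: 300 × 8 = 2400
  Gold: 180 × 2 = 360
Adjusted estimate = 5010 / 660 = 7.59091 → 7.6.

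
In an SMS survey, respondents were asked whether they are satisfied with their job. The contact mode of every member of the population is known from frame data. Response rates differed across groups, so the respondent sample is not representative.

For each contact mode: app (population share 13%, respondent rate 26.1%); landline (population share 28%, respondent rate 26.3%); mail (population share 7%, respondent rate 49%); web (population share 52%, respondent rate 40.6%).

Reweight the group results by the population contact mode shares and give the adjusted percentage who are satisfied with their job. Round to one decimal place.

Reweight to the known contact mode distribution:
  app: 0.13 × 26.1 = 3.393
  landline: 0.28 × 26.3 = 7.364
  mail: 0.07 × 49 = 3.43
  web: 0.52 × 40.6 = 21.112
Post-stratified estimate = 35.299 → 35.3%.

35.3%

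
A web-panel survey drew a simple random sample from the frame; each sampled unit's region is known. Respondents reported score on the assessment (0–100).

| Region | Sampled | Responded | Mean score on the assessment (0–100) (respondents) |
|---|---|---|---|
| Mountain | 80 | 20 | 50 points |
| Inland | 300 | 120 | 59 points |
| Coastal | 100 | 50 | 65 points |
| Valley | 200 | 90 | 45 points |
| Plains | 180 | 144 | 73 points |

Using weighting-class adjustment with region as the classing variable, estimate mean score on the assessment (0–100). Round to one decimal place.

Response rates by class: Mountain 20/80 = 25%, Inland 120/300 = 40%, Coastal 50/100 = 50%, Valley 90/200 = 45%, Plains 144/180 = 80%.
Inverse-response-rate weighting restores each class to its sampled count, so class totals weight by n_sampled:
  Mountain: 80 × 50 = 4000
  Inland: 300 × 59 = 17,700
  Coastal: 100 × 65 = 6500
  Valley: 200 × 45 = 9000
  Plains: 180 × 73 = 13,140
Adjusted estimate = 50,340 / 860 = 58.5349 → 58.5.

58.5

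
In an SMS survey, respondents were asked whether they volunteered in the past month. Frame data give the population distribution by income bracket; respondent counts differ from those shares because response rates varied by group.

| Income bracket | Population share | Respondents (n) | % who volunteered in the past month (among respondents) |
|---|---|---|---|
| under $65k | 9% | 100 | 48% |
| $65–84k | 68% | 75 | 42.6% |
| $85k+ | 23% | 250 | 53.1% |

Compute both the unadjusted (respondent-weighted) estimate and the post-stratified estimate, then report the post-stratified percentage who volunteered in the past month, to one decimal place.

45.5%

Without adjustment, the pooled respondent share is:
  (100/425)×48 + (75/425)×42.6 + (250/425)×53.1 = 50.0471%
Post-stratifying to population shares instead:
  0.09×48 + 0.68×42.6 + 0.23×53.1 = 45.501%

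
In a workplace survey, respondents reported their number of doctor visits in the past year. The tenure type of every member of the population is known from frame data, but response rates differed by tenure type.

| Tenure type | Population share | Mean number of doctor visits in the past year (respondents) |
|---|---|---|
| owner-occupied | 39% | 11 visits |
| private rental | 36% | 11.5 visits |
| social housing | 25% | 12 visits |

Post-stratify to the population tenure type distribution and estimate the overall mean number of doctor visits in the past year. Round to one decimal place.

11.4

Weight each group's respondent value by its population share:
  owner-occupied: 0.39 × 11 = 4.29
  private rental: 0.36 × 11.5 = 4.14
  social housing: 0.25 × 12 = 3
Post-stratified estimate = 11.43 → 11.4.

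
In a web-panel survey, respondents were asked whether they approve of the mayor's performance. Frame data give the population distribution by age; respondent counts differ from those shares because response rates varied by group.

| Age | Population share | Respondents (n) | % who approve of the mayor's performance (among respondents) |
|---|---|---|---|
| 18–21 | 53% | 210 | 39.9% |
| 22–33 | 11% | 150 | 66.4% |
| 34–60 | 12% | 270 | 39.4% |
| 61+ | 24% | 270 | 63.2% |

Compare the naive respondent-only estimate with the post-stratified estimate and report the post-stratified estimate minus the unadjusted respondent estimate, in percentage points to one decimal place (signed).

Naive respondent-only estimate (weights = respondent counts):
  (210/900)×39.9 + (150/900)×66.4 + (270/900)×39.4 + (270/900)×63.2 = 51.1567%
Post-stratifying to population shares instead:
  0.53×39.9 + 0.11×66.4 + 0.12×39.4 + 0.24×63.2 = 48.347%
Difference = 48.347 − 51.1567 = -2.8097 pp.

-2.8 percentage points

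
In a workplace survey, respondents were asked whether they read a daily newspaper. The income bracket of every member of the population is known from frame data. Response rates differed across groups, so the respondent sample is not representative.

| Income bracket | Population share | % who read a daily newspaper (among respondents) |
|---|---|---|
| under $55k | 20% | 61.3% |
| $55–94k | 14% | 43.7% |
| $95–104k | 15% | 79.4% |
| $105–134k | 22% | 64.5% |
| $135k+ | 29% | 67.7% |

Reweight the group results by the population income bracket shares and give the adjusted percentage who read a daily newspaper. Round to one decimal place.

64.1%

Post-stratification weights by population share, not respondent share:
  under $55k: 0.2 × 61.3 = 12.26
  $55–94k: 0.14 × 43.7 = 6.118
  $95–104k: 0.15 × 79.4 = 11.91
  $105–134k: 0.22 × 64.5 = 14.19
  $135k+: 0.29 × 67.7 = 19.633
Post-stratified estimate = 64.111 → 64.1%.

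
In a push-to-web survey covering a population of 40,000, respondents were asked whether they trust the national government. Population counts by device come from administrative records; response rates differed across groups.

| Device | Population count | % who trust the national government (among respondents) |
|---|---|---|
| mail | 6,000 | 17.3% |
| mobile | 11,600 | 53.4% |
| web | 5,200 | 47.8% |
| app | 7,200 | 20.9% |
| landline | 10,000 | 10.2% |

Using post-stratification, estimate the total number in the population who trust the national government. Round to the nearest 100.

12,200

Apply each group's respondent rate to its population count:
  mail: 6,000 × 17.3% = 1038
  mobile: 11,600 × 53.4% = 6194.4
  web: 5,200 × 47.8% = 2485.6
  app: 7,200 × 20.9% = 1504.8
  landline: 10,000 × 10.2% = 1020
Estimated total = 12242.8 → 12,200.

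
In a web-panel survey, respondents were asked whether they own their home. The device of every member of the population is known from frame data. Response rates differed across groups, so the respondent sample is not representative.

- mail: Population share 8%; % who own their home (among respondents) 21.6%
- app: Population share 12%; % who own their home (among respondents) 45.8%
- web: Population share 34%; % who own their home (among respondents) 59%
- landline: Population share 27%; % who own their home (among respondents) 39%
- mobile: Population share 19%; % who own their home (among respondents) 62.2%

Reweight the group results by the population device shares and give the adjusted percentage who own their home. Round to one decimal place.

Each cell contributes population-share × respondent value:
  mail: 0.08 × 21.6 = 1.728
  app: 0.12 × 45.8 = 5.496
  web: 0.34 × 59 = 20.06
  landline: 0.27 × 39 = 10.53
  mobile: 0.19 × 62.2 = 11.818
Post-stratified estimate = 49.632 → 49.6%.

49.6%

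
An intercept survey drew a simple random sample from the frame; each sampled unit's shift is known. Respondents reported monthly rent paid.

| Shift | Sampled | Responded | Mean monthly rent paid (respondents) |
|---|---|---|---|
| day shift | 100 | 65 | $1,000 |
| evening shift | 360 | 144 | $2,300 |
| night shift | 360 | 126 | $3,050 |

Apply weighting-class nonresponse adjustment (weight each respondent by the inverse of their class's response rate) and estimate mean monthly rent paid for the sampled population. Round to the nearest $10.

Class response rates: day shift 65/100 = 65%, evening shift 144/360 = 40%, night shift 126/360 = 35%.
Each respondent's weight = sampled/responded in their class; summing within a class gives n_sampled, so:
  day shift: 100 × 1000 = 100,000
  evening shift: 360 × 2300 = 828,000
  night shift: 360 × 3050 = 1,098,000
Adjusted estimate = 2,026,000 / 820 = 2470.73 → $2,470.

$2,470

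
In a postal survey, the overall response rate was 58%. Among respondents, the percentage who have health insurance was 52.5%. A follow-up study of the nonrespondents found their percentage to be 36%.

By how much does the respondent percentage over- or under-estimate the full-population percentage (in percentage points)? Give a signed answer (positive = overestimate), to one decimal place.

Nonresponse fraction = 1 − 0.58 = 0.42.
Bias = (nonresponse fraction) × (respondent percentage − nonrespondent percentage)
     = 0.42 × (52.5 − 36) = 0.42 × 16.5 = 6.93.

+6.9 percentage points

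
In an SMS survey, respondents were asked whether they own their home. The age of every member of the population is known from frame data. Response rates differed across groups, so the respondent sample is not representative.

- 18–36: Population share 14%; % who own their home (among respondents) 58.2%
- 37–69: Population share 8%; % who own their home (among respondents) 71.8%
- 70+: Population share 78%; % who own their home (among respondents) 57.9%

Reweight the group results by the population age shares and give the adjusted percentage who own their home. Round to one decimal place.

Each cell contributes population-share × respondent value:
  18–36: 0.14 × 58.2 = 8.148
  37–69: 0.08 × 71.8 = 5.744
  70+: 0.78 × 57.9 = 45.162
Post-stratified estimate = 59.054 → 59.1%.

59.1%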